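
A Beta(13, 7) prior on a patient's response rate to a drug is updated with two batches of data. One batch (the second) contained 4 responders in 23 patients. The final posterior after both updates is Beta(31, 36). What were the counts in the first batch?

14 responders and 10 non-responders

Because Beta–binomial updating is additive in the counts, the combined data contributed (α_post−α_prior, β_post−β_prior) successes and failures.
Total across both batches: 31−13=18 responders, 36−7=29 non-responders.
Subtract the second batch: 18−4=14 responders and 29−19=10 non-responders.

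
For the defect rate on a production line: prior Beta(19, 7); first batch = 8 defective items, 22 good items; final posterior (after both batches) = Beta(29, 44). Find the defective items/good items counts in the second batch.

Sequential conjugate updates are equivalent to a single update on the pooled data, so total successes = posterior α − prior α and total failures = posterior β − prior β.
Total across both batches: 29−19=10 defective items, 44−7=37 good items.
Subtract the first batch: 10−8=2 defective items and 37−22=15 good items.

2 defective items and 15 good items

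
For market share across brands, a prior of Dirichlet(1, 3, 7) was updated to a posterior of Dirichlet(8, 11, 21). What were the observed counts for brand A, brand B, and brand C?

counts (7, 8, 14)

For a Dirichlet(α) prior with multinomial counts c, the posterior is Dirichlet(α + c) componentwise.
Counts are posterior − prior componentwise: 8−1=7, 11−3=8, 21−7=14.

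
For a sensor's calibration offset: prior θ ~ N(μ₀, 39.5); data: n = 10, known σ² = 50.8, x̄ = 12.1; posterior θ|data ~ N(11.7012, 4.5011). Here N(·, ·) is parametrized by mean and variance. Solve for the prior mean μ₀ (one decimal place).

With known observation variance, the Normal–Normal posterior has precision τ_n = τ₀ + n/σ² and mean μ_n = (τ₀μ₀ + (n/σ²)x̄)/τ_n.
Here τ₀ = 1/39.5 = 0.025316 and τ_data = 10/50.8 = 0.196850, so τ_n = 0.222166.
Rearranging for μ₀: μ₀ = (μ_n·τ_n − τ_data·x̄)/τ₀ = (11.7012·0.222166 − 0.196850·12.1) / 0.025316 = 0.217724/0.025316 ≈ 8.6.

μ₀ = 8.6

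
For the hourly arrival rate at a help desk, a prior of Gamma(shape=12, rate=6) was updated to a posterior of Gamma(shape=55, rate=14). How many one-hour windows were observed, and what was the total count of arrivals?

n = 8 one-hour windows with total 43 arrivals

Gamma–Poisson conjugacy: posterior shape = α + Σxᵢ, posterior rate = β + n.
Matching: Σxᵢ = 55 − 12 = 43 and n = 14 − 6 = 8.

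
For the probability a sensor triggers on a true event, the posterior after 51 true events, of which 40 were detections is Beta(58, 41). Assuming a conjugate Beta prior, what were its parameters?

Beta(18, 30)

Beta is conjugate to the binomial likelihood: posterior = Beta(a+s, b+f).
So a = 58 − 40 = 18 and b = 41 − 11 = 30.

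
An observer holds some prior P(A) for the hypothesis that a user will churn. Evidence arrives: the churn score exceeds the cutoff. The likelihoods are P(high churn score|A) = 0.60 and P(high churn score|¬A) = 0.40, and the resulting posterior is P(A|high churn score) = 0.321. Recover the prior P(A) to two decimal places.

In odds form, posterior odds = prior odds × likelihood ratio, so prior odds = posterior odds ÷ LR.
Posterior odds = 0.321/(1−0.321) = 0.4728. LR = 0.60/0.40 = 1.5000.
Prior odds = 0.4728/1.5000 = 0.3152, so P(A) = 0.3152/(1+0.3152) ≈ 0.24.

P(A) = 0.24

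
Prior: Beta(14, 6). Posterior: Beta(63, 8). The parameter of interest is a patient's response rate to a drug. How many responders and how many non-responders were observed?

A Beta(α, β) prior with s successes and f failures in binomial data gives a Beta(α+s, β+f) posterior.
So s = 63 − 14 = 49 and f = 8 − 6 = 2.

49 responders and 2 non-responders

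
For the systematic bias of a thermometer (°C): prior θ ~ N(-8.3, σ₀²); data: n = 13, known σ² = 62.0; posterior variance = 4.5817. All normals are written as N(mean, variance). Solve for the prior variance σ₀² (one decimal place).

Posterior precision equals prior precision plus data precision: 1/σ_n² = 1/σ₀² + n/σ².
So 1/σ₀² = 1/4.5817 − 13/62.0 = 0.218260 − 0.209677 = 0.008583.
Hence σ₀² = 1/0.008583 ≈ 116.5.

σ₀² = 116.5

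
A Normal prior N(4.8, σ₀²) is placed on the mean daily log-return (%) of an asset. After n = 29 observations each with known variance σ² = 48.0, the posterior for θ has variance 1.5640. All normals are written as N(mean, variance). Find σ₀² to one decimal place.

For the Normal–Normal model with known σ², precisions add: τ_n = τ₀ + n/σ².
So 1/σ₀² = 1/1.5640 − 29/48.0 = 0.639386 − 0.604167 = 0.035219.
Hence σ₀² = 1/0.035219 ≈ 28.4.

σ₀² = 28.4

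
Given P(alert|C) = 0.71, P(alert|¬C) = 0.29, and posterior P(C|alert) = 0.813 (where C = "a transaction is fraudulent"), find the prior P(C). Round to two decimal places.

In odds form, posterior odds = prior odds × likelihood ratio, so prior odds = posterior odds ÷ LR.
Posterior odds = 0.813/(1−0.813) = 4.3476. LR = 0.71/0.29 = 2.4483.
Prior odds = 4.3476/2.4483 = 1.7758, so P(C) = 1.7758/(1+1.7758) ≈ 0.64.

P(C) = 0.64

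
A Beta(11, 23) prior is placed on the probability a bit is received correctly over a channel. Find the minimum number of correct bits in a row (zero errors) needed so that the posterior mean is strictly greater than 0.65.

After k correct bits and 0 errors the posterior is Beta(11+k, 23), with mean (11+k)/(11+23+k).
Set (11+k)/(34+k) > 0.65 and solve: k > (0.65·34 − 11)/(1 − 0.65) = 31.714.
The smallest integer exceeding 31.714 is 32, and checking k=32: (43)/(66) = 0.6515 > 0.65.

k = 32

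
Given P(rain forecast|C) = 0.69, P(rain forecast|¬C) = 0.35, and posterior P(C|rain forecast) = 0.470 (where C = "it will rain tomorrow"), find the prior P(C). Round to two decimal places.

In odds form, posterior odds = prior odds × likelihood ratio, so prior odds = posterior odds ÷ LR.
Posterior odds = 0.470/(1−0.470) = 0.8868. LR = 0.69/0.35 = 1.9714.
Prior odds = 0.8868/1.9714 = 0.4498, so P(C) = 0.4498/(1+0.4498) ≈ 0.31.

P(C) = 0.31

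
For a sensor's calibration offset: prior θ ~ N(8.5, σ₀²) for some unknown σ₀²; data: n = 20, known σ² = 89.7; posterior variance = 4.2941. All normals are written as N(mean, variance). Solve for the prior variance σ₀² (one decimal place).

Posterior precision equals prior precision plus data precision: 1/σ_n² = 1/σ₀² + n/σ².
So 1/σ₀² = 1/4.2941 − 20/89.7 = 0.232878 − 0.222965 = 0.009913.
Hence σ₀² = 1/0.009913 ≈ 100.9.

σ₀² = 100.9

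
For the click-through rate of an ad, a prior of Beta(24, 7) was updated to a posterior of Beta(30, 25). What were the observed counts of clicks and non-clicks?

6 clicks and 18 non-clicks

Under Beta–binomial conjugacy the posterior parameters are (a+s, b+f).
So s = 30 − 24 = 6 and f = 25 − 7 = 18.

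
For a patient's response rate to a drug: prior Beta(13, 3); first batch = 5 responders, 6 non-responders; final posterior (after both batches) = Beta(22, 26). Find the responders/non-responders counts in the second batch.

4 responders and 17 non-responders

Sequential conjugate updates are equivalent to a single update on the pooled data, so total successes = posterior α − prior α and total failures = posterior β − prior β.
Total across both batches: 22−13=9 responders, 26−3=23 non-responders.
Subtract the first batch: 9−5=4 responders and 23−6=17 non-responders.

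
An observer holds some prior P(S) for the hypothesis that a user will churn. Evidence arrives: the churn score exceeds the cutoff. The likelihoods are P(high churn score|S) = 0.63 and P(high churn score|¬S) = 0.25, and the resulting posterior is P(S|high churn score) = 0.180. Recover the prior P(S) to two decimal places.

Bayes' rule in odds form gives O(S|E) = O(S)·[P(E|S)/P(E|¬S)], hence O(S) = O(S|E)/LR.
Posterior odds = 0.180/(1−0.180) = 0.2195. LR = 0.63/0.25 = 2.5200.
Prior odds = 0.2195/2.5200 = 0.0871, so P(S) = 0.0871/(1+0.0871) ≈ 0.08.

P(S) = 0.08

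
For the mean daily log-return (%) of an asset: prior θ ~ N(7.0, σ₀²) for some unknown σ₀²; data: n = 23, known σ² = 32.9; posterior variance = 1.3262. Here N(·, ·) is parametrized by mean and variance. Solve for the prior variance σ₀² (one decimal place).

Posterior precision equals prior precision plus data precision: 1/σ_n² = 1/σ₀² + n/σ².
So 1/σ₀² = 1/1.3262 − 23/32.9 = 0.754034 − 0.699088 = 0.054946.
Hence σ₀² = 1/0.054946 ≈ 18.2.

σ₀² = 18.2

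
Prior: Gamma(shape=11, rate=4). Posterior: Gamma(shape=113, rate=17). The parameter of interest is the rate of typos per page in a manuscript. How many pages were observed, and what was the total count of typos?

Gamma–Poisson conjugacy: posterior shape = α + Σxᵢ, posterior rate = β + n.
Matching: Σxᵢ = 113 − 11 = 102 and n = 17 − 4 = 13.

n = 13 pages with total 102 typos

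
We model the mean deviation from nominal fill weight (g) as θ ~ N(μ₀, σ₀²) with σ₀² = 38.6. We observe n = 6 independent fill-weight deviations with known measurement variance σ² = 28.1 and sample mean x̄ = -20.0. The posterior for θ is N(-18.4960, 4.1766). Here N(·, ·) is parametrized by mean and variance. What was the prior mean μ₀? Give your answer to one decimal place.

μ₀ = -6.1

The posterior mean is a precision-weighted average: μ_n = (τ₀μ₀ + τ_data·x̄)/(τ₀+τ_data), with τ₀=1/σ₀² and τ_data=n/σ².
Here τ₀ = 1/38.6 = 0.025907 and τ_data = 6/28.1 = 0.213523, so τ_n = 0.239430.
Rearranging for μ₀: μ₀ = (μ_n·τ_n − τ_data·x̄)/τ₀ = (-18.4960·0.239430 − 0.213523·-20.0) / 0.025907 = -0.158037/0.025907 ≈ -6.1.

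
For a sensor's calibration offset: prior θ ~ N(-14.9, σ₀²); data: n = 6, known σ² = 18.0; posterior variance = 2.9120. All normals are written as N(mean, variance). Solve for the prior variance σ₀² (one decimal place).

σ₀² = 99.3

For the Normal–Normal model with known σ², precisions add: τ_n = τ₀ + n/σ².
So 1/σ₀² = 1/2.9120 − 6/18.0 = 0.343407 − 0.333333 = 0.010074.
Hence σ₀² = 1/0.010074 ≈ 99.3.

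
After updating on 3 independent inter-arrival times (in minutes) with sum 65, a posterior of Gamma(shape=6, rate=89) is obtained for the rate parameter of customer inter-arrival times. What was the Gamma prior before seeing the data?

Gamma(shape=3, rate=24)

Gamma–exponential conjugacy: posterior shape = α + n, posterior rate = β + Σtᵢ.
So α = 6 − 3 = 3 and β = 89 − 65 = 24.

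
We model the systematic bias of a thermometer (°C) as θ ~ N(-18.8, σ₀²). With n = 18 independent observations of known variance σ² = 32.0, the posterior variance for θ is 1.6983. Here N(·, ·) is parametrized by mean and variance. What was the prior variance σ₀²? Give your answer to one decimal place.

Posterior precision equals prior precision plus data precision: 1/σ_n² = 1/σ₀² + n/σ².
So 1/σ₀² = 1/1.6983 − 18/32.0 = 0.588824 − 0.562500 = 0.026324.
Hence σ₀² = 1/0.026324 ≈ 38.0.

σ₀² = 38.0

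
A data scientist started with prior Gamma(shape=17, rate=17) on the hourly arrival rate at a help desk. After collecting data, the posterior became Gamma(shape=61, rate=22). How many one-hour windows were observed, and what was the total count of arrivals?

A Gamma(α, β) prior (rate parametrization) on a Poisson rate with n observations summing to S gives posterior Gamma(α+S, β+n).
Matching: Σxᵢ = 61 − 17 = 44 and n = 22 − 17 = 5.

n = 5 one-hour windows with total 44 arrivals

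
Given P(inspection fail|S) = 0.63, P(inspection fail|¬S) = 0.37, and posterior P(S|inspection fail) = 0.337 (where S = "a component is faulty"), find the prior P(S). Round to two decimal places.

In odds form, posterior odds = prior odds × likelihood ratio, so prior odds = posterior odds ÷ LR.
Posterior odds = 0.337/(1−0.337) = 0.5083. LR = 0.63/0.37 = 1.7027.
Prior odds = 0.5083/1.7027 = 0.2985, so P(S) = 0.2985/(1+0.2985) ≈ 0.23.

P(S) = 0.23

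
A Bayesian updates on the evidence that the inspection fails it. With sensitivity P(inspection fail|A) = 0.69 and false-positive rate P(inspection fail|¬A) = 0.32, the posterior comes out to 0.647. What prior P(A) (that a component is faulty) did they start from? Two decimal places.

P(A) = 0.46

In odds form, posterior odds = prior odds × likelihood ratio, so prior odds = posterior odds ÷ LR.
Posterior odds = 0.647/(1−0.647) = 1.8329. LR = 0.69/0.32 = 2.1562.
Prior odds = 1.8329/2.1562 = 0.8501, so P(A) = 0.8501/(1+0.8501) ≈ 0.46.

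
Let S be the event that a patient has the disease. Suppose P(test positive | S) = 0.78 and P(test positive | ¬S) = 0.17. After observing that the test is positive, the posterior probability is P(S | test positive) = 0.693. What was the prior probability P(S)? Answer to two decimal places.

Bayes' rule in odds form gives O(S|E) = O(S)·[P(E|S)/P(E|¬S)], hence O(S) = O(S|E)/LR.
Posterior odds = 0.693/(1−0.693) = 2.2573. LR = 0.78/0.17 = 4.5882.
Prior odds = 2.2573/4.5882 = 0.4920, so P(S) = 0.4920/(1+0.4920) ≈ 0.33.

P(S) = 0.33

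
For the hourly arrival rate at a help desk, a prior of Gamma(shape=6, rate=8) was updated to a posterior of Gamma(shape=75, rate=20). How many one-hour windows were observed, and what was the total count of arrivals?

A Gamma(α, β) prior (rate parametrization) on a Poisson rate with n observations summing to S gives posterior Gamma(α+S, β+n).
Matching: Σxᵢ = 75 − 6 = 69 and n = 20 − 8 = 12.

n = 12 one-hour windows with total 69 arrivals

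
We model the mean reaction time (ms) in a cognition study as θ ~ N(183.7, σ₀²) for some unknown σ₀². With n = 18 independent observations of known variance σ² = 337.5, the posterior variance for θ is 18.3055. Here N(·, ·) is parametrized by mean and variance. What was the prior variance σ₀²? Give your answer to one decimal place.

Posterior precision equals prior precision plus data precision: 1/σ_n² = 1/σ₀² + n/σ².
So 1/σ₀² = 1/18.3055 − 18/337.5 = 0.054628 − 0.053333 = 0.001295.
Hence σ₀² = 1/0.001295 ≈ 772.2.

σ₀² = 772.2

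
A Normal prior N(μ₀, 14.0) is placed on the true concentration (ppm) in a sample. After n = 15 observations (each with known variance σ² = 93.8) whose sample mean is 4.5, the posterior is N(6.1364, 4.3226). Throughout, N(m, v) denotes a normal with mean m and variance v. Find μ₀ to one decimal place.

With known observation variance, the Normal–Normal posterior has precision τ_n = τ₀ + n/σ² and mean μ_n = (τ₀μ₀ + (n/σ²)x̄)/τ_n.
Here τ₀ = 1/14.0 = 0.071429 and τ_data = 15/93.8 = 0.159915, so τ_n = 0.231344.
Rearranging for μ₀: μ₀ = (μ_n·τ_n − τ_data·x̄)/τ₀ = (6.1364·0.231344 − 0.159915·4.5) / 0.071429 = 0.700002/0.071429 ≈ 9.8.

μ₀ = 9.8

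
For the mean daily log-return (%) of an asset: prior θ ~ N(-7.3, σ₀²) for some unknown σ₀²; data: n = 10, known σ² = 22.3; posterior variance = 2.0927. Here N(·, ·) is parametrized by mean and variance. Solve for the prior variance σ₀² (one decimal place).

Posterior precision equals prior precision plus data precision: 1/σ_n² = 1/σ₀² + n/σ².
So 1/σ₀² = 1/2.0927 − 10/22.3 = 0.477852 − 0.448430 = 0.029422.
Hence σ₀² = 1/0.029422 ≈ 34.0.

σ₀² = 34.0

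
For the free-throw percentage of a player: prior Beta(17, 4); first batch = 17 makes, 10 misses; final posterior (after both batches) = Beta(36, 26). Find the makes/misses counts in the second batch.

2 makes and 12 misses

Because Beta–binomial updating is additive in the counts, the combined data contributed (α_post−α_prior, β_post−β_prior) successes and failures.
Total across both batches: 36−17=19 makes, 26−4=22 misses.
Subtract the first batch: 19−17=2 makes and 22−10=12 misses.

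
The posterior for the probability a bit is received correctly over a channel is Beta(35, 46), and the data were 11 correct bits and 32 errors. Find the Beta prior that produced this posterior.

Under Beta–binomial conjugacy the posterior parameters are (α+s, β+f).
So α = 35 − 11 = 24 and β = 46 − 32 = 14.

Beta(24, 14)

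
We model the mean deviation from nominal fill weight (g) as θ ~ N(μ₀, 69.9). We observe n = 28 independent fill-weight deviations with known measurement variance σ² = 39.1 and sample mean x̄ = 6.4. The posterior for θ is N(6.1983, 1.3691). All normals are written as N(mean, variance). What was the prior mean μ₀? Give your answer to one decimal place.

μ₀ = -3.9

With known observation variance, the Normal–Normal posterior has precision τ_n = τ₀ + n/σ² and mean μ_n = (τ₀μ₀ + (n/σ²)x̄)/τ_n.
Here τ₀ = 1/69.9 = 0.014306 and τ_data = 28/39.1 = 0.716113, so τ_n = 0.730419.
Rearranging for μ₀: μ₀ = (μ_n·τ_n − τ_data·x̄)/τ₀ = (6.1983·0.730419 − 0.716113·6.4) / 0.014306 = -0.055767/0.014306 ≈ -3.9.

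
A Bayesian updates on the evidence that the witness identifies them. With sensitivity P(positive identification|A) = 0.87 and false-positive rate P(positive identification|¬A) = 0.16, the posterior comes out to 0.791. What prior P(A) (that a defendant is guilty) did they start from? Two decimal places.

P(A) = 0.41

In odds form, posterior odds = prior odds × likelihood ratio, so prior odds = posterior odds ÷ LR.
Posterior odds = 0.791/(1−0.791) = 3.7847. LR = 0.87/0.16 = 5.4375.
Prior odds = 3.7847/5.4375 = 0.6960, so P(A) = 0.6960/(1+0.6960) ≈ 0.41.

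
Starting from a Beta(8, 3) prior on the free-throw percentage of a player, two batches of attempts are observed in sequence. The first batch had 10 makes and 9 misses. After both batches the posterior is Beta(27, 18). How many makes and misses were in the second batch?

9 makes and 6 misses

Sequential conjugate updates are equivalent to a single update on the pooled data, so total successes = posterior α − prior α and total failures = posterior β − prior β.
Total across both batches: 27−8=19 makes, 18−3=15 misses.
Subtract the first batch: 19−10=9 makes and 15−9=6 misses.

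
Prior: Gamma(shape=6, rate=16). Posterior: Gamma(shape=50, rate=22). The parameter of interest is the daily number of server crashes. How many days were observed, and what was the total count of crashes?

n = 6 days with total 44 crashes

A Gamma(α, β) prior (rate parametrization) on a Poisson rate with n observations summing to S gives posterior Gamma(α+S, β+n).
Matching: Σxᵢ = 50 − 6 = 44 and n = 22 − 16 = 6.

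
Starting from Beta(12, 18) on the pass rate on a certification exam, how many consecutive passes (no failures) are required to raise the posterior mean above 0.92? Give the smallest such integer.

k = 196

After k passes and 0 failures the posterior is Beta(12+k, 18), with mean (12+k)/(12+18+k).
Set (12+k)/(30+k) > 0.92 and solve: k > (0.92·30 − 12)/(1 − 0.92) = 195.000.
The smallest integer exceeding 195.000 is 196.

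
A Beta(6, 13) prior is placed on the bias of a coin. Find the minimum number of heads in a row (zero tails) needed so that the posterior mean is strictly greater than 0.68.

After k heads and 0 tails the posterior is Beta(6+k, 13), with mean (6+k)/(6+13+k).
Set (6+k)/(19+k) > 0.68 and solve: k > (0.68·19 − 6)/(1 − 0.68) = 21.625.
The smallest integer exceeding 21.625 is 22.

k = 22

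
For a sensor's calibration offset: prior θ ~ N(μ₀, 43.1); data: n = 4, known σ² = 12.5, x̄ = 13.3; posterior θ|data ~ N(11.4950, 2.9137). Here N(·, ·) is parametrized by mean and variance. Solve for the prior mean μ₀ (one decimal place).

With known observation variance, the Normal–Normal posterior has precision τ_n = τ₀ + n/σ² and mean μ_n = (τ₀μ₀ + (n/σ²)x̄)/τ_n.
Here τ₀ = 1/43.1 = 0.023202 and τ_data = 4/12.5 = 0.320000, so τ_n = 0.343202.
Rearranging for μ₀: μ₀ = (μ_n·τ_n − τ_data·x̄)/τ₀ = (11.4950·0.343202 − 0.320000·13.3) / 0.023202 = -0.310893/0.023202 ≈ -13.4.

μ₀ = -13.4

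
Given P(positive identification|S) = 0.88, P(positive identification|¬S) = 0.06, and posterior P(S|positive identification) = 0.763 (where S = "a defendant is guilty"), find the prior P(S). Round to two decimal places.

P(S) = 0.18

In odds form, posterior odds = prior odds × likelihood ratio, so prior odds = posterior odds ÷ LR.
Posterior odds = 0.763/(1−0.763) = 3.2194. LR = 0.88/0.06 = 14.6667.
Prior odds = 3.2194/14.6667 = 0.2195, so P(S) = 0.2195/(1+0.2195) ≈ 0.18.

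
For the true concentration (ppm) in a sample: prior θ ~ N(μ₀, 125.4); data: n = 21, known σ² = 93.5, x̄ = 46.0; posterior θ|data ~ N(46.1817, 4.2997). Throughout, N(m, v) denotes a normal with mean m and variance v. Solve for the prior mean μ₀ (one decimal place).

μ₀ = 51.3

The posterior mean is a precision-weighted average: μ_n = (τ₀μ₀ + τ_data·x̄)/(τ₀+τ_data), with τ₀=1/σ₀² and τ_data=n/σ².
Here τ₀ = 1/125.4 = 0.007974 and τ_data = 21/93.5 = 0.224599, so τ_n = 0.232573.
Rearranging for μ₀: μ₀ = (μ_n·τ_n − τ_data·x̄)/τ₀ = (46.1817·0.232573 − 0.224599·46.0) / 0.007974 = 0.409063/0.007974 ≈ 51.3.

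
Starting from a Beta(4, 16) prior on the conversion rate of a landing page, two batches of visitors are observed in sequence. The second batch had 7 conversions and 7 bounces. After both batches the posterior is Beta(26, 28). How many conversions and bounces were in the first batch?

15 conversions and 5 bounces

Because Beta–binomial updating is additive in the counts, the combined data contributed (α_post−α_prior, β_post−β_prior) successes and failures.
Total across both batches: 26−4=22 conversions, 28−16=12 bounces.
Subtract the second batch: 22−7=15 conversions and 12−7=5 bounces.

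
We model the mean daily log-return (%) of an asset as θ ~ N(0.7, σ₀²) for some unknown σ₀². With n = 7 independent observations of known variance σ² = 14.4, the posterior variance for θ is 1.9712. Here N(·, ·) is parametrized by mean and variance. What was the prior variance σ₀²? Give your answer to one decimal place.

σ₀² = 47.2

Posterior precision equals prior precision plus data precision: 1/σ_n² = 1/σ₀² + n/σ².
So 1/σ₀² = 1/1.9712 − 7/14.4 = 0.507305 − 0.486111 = 0.021194.
Hence σ₀² = 1/0.021194 ≈ 47.2.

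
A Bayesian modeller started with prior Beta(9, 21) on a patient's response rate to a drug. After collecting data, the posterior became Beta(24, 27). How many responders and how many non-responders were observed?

Under Beta–binomial conjugacy the posterior parameters are (a+s, b+f).
Match parameters: s=24−9=15, f=27−21=6.

15 responders and 6 non-responders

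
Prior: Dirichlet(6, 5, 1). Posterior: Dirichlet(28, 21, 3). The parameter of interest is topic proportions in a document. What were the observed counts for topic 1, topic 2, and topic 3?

counts (22, 16, 2)

For a Dirichlet(α) prior with multinomial counts c, the posterior is Dirichlet(α + c) componentwise.
Counts are posterior − prior componentwise: 28−6=22, 21−5=16, 3−1=2.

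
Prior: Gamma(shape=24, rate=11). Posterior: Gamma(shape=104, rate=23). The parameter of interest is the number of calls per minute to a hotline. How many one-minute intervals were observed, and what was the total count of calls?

A Gamma(α, β) prior (rate parametrization) on a Poisson rate with n observations summing to S gives posterior Gamma(α+S, β+n).
Matching: Σxᵢ = 104 − 24 = 80 and n = 23 − 11 = 12.

n = 12 one-minute intervals with total 80 calls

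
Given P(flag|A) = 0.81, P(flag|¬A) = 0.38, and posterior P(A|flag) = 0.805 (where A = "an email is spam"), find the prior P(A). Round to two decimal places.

P(A) = 0.66

In odds form, posterior odds = prior odds × likelihood ratio, so prior odds = posterior odds ÷ LR.
Posterior odds = 0.805/(1−0.805) = 4.1282. LR = 0.81/0.38 = 2.1316.
Prior odds = 4.1282/2.1316 = 1.9367, so P(A) = 1.9367/(1+1.9367) ≈ 0.66.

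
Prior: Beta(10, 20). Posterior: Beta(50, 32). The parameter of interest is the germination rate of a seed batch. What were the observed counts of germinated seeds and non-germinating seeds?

Beta is conjugate to the binomial likelihood: posterior = Beta(a+s, b+f).
So s = 50 − 10 = 40 and f = 32 − 20 = 12.

40 germinated seeds and 12 non-germinating seeds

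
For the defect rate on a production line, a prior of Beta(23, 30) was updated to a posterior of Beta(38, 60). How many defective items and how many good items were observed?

15 defective items and 30 good items

A Beta(a, b) prior with s successes and f failures in binomial data gives a Beta(a+s, b+f) posterior.
Match parameters: s=38−23=15, f=60−30=30.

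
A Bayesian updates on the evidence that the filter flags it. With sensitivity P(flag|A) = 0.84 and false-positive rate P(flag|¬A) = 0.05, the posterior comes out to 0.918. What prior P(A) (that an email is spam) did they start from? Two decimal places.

P(A) = 0.40

In odds form, posterior odds = prior odds × likelihood ratio, so prior odds = posterior odds ÷ LR.
Posterior odds = 0.918/(1−0.918) = 11.1951. LR = 0.84/0.05 = 16.8000.
Prior odds = 11.1951/16.8000 = 0.6664, so P(A) = 0.6664/(1+0.6664) ≈ 0.40.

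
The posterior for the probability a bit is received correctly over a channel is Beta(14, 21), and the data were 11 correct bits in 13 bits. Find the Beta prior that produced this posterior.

A Beta(a, b) prior with s successes and f failures in binomial data gives a Beta(a+s, b+f) posterior.
So a = 14 − 11 = 3 and b = 21 − 2 = 19.

Beta(3, 19)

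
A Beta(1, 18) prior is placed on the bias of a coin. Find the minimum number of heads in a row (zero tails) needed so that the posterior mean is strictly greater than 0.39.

After k heads and 0 tails the posterior is Beta(1+k, 18), with mean (1+k)/(1+18+k).
Set (1+k)/(19+k) > 0.39 and solve: k > (0.39·19 − 1)/(1 − 0.39) = 10.508.
The smallest integer exceeding 10.508 is 11, and checking k=11: (12)/(30) = 0.4000 > 0.39.

k = 11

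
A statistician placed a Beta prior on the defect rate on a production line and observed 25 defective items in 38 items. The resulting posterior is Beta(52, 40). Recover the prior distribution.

A Beta(α, β) prior with s successes and f failures in binomial data gives a Beta(α+s, β+f) posterior.
Subtract the data counts: 52−25=27, 40−13=27.

Beta(27, 27)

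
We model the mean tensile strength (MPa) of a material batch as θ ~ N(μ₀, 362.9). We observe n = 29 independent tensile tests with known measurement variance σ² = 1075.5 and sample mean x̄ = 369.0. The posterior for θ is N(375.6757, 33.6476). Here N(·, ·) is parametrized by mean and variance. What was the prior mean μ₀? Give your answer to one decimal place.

μ₀ = 441.0

The posterior mean is a precision-weighted average: μ_n = (τ₀μ₀ + τ_data·x̄)/(τ₀+τ_data), with τ₀=1/σ₀² and τ_data=n/σ².
Here τ₀ = 1/362.9 = 0.002756 and τ_data = 29/1075.5 = 0.026964, so τ_n = 0.029720.
Rearranging for μ₀: μ₀ = (μ_n·τ_n − τ_data·x̄)/τ₀ = (375.6757·0.029720 − 0.026964·369.0) / 0.002756 = 1.215366/0.002756 ≈ 441.0.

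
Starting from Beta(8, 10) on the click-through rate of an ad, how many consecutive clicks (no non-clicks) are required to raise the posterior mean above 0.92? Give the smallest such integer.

After k clicks and 0 non-clicks the posterior is Beta(8+k, 10), with mean (8+k)/(8+10+k).
Set (8+k)/(18+k) > 0.92 and solve: k > (0.92·18 − 8)/(1 − 0.92) = 107.000.
The smallest integer exceeding 107.000 is 108, and checking k=108: (116)/(126) = 0.9206 > 0.92.

k = 108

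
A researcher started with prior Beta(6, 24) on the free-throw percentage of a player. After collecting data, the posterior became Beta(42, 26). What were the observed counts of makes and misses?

36 makes and 2 misses

Under Beta–binomial conjugacy the posterior parameters are (α+s, β+f).
Match parameters: s=42−6=36, f=26−24=2.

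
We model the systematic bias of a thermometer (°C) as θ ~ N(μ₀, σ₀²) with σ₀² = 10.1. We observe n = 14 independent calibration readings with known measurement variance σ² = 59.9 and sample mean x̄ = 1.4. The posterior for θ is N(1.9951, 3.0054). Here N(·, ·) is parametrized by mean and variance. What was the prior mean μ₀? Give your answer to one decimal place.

With known observation variance, the Normal–Normal posterior has precision τ_n = τ₀ + n/σ² and mean μ_n = (τ₀μ₀ + (n/σ²)x̄)/τ_n.
Here τ₀ = 1/10.1 = 0.099010 and τ_data = 14/59.9 = 0.233723, so τ_n = 0.332733.
Rearranging for μ₀: μ₀ = (μ_n·τ_n − τ_data·x̄)/τ₀ = (1.9951·0.332733 − 0.233723·1.4) / 0.099010 = 0.336623/0.099010 ≈ 3.4.

μ₀ = 3.4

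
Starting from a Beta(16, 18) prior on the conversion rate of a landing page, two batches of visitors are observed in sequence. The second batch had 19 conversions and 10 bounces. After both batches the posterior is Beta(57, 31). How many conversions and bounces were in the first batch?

Sequential conjugate updates are equivalent to a single update on the pooled data, so total successes = posterior α − prior α and total failures = posterior β − prior β.
Total across both batches: 57−16=41 conversions, 31−18=13 bounces.
Subtract the second batch: 41−19=22 conversions and 13−10=3 bounces.

22 conversions and 3 bounces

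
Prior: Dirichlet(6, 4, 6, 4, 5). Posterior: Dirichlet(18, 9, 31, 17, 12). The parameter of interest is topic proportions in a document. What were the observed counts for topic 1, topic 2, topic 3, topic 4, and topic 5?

counts (12, 5, 25, 13, 7)

For a Dirichlet(α) prior with multinomial counts c, the posterior is Dirichlet(α + c) componentwise.
Counts are posterior − prior componentwise: 18−6=12, 9−4=5, 31−6=25, 17−4=13, 12−5=7.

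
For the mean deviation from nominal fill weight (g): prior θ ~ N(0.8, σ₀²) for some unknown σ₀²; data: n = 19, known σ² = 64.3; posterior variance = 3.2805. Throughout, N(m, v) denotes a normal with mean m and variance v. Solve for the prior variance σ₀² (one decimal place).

σ₀² = 107.0

Posterior precision equals prior precision plus data precision: 1/σ_n² = 1/σ₀² + n/σ².
So 1/σ₀² = 1/3.2805 − 19/64.3 = 0.304832 − 0.295490 = 0.009342.
Hence σ₀² = 1/0.009342 ≈ 107.0.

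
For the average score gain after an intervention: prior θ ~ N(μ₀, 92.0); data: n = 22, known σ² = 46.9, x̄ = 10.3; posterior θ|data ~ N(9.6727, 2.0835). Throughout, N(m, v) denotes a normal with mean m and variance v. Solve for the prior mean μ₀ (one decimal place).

With known observation variance, the Normal–Normal posterior has precision τ_n = τ₀ + n/σ² and mean μ_n = (τ₀μ₀ + (n/σ²)x̄)/τ_n.
Here τ₀ = 1/92.0 = 0.010870 and τ_data = 22/46.9 = 0.469083, so τ_n = 0.479953.
Rearranging for μ₀: μ₀ = (μ_n·τ_n − τ_data·x̄)/τ₀ = (9.6727·0.479953 − 0.469083·10.3) / 0.010870 = -0.189114/0.010870 ≈ -17.4.

μ₀ = -17.4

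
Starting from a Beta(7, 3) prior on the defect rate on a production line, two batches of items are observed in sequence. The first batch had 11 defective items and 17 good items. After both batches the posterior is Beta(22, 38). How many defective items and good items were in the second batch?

Sequential conjugate updates are equivalent to a single update on the pooled data, so total successes = posterior α − prior α and total failures = posterior β − prior β.
Total across both batches: 22−7=15 defective items, 38−3=35 good items.
Subtract the first batch: 15−11=4 defective items and 35−17=18 good items.

4 defective items and 18 good items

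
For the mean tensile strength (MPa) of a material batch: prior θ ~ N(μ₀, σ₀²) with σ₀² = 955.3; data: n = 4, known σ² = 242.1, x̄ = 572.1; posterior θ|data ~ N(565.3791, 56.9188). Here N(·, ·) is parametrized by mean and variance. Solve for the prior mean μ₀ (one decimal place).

The posterior mean is a precision-weighted average: μ_n = (τ₀μ₀ + τ_data·x̄)/(τ₀+τ_data), with τ₀=1/σ₀² and τ_data=n/σ².
Here τ₀ = 1/955.3 = 0.001047 and τ_data = 4/242.1 = 0.016522, so τ_n = 0.017569.
Rearranging for μ₀: μ₀ = (μ_n·τ_n − τ_data·x̄)/τ₀ = (565.3791·0.017569 − 0.016522·572.1) / 0.001047 = 0.480909/0.001047 ≈ 459.3.

μ₀ = 459.3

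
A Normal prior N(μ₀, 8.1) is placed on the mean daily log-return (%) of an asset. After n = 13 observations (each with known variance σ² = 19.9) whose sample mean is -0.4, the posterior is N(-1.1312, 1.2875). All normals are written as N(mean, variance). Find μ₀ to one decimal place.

The posterior mean is a precision-weighted average: μ_n = (τ₀μ₀ + τ_data·x̄)/(τ₀+τ_data), with τ₀=1/σ₀² and τ_data=n/σ².
Here τ₀ = 1/8.1 = 0.123457 and τ_data = 13/19.9 = 0.653266, so τ_n = 0.776723.
Rearranging for μ₀: μ₀ = (μ_n·τ_n − τ_data·x̄)/τ₀ = (-1.1312·0.776723 − 0.653266·-0.4) / 0.123457 = -0.617323/0.123457 ≈ -5.0.

μ₀ = -5.0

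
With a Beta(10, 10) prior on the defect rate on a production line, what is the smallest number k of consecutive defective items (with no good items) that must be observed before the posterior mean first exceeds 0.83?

k = 39

After k defective items and 0 good items the posterior is Beta(10+k, 10), with mean (10+k)/(10+10+k).
Set (10+k)/(20+k) > 0.83 and solve: k > (0.83·20 − 10)/(1 − 0.83) = 38.824.
The smallest integer exceeding 38.824 is 39, and checking k=39: (49)/(59) = 0.8305 > 0.83.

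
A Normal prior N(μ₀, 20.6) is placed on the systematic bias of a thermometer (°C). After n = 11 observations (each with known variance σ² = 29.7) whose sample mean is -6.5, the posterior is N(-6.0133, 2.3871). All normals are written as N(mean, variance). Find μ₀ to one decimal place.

With known observation variance, the Normal–Normal posterior has precision τ_n = τ₀ + n/σ² and mean μ_n = (τ₀μ₀ + (n/σ²)x̄)/τ_n.
Here τ₀ = 1/20.6 = 0.048544 and τ_data = 11/29.7 = 0.370370, so τ_n = 0.418914.
Rearranging for μ₀: μ₀ = (μ_n·τ_n − τ_data·x̄)/τ₀ = (-6.0133·0.418914 − 0.370370·-6.5) / 0.048544 = -0.111651/0.048544 ≈ -2.3.

μ₀ = -2.3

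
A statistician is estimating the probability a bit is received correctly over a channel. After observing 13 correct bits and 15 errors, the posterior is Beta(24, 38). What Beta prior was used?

Beta is conjugate to the binomial likelihood: posterior = Beta(a+s, b+f).
Subtract the data counts: 24−13=11, 38−15=23.

Beta(11, 23)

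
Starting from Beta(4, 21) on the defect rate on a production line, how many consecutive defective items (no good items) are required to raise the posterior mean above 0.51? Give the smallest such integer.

k = 18

After k defective items and 0 good items the posterior is Beta(4+k, 21), with mean (4+k)/(4+21+k).
Set (4+k)/(25+k) > 0.51 and solve: k > (0.51·25 − 4)/(1 − 0.51) = 17.857.
The smallest integer exceeding 17.857 is 18, and checking k=18: (22)/(43) = 0.5116 > 0.51.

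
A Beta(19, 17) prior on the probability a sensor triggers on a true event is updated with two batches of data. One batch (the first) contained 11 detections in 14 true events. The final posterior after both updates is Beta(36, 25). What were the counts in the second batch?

6 detections and 5 misses

Sequential conjugate updates are equivalent to a single update on the pooled data, so total successes = posterior α − prior α and total failures = posterior β − prior β.
Total across both batches: 36−19=17 detections, 25−17=8 misses.
Subtract the first batch: 17−11=6 detections and 8−3=5 misses.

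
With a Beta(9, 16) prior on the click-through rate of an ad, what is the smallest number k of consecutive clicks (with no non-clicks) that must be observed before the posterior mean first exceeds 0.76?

k = 42

After k clicks and 0 non-clicks the posterior is Beta(9+k, 16), with mean (9+k)/(9+16+k).
Set (9+k)/(25+k) > 0.76 and solve: k > (0.76·25 − 9)/(1 − 0.76) = 41.667.
The smallest integer exceeding 41.667 is 42, and checking k=42: (51)/(67) = 0.7612 > 0.76.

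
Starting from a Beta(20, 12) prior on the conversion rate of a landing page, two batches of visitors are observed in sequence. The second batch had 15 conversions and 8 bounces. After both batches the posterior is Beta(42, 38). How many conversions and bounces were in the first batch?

Because Beta–binomial updating is additive in the counts, the combined data contributed (α_post−α_prior, β_post−β_prior) successes and failures.
Total across both batches: 42−20=22 conversions, 38−12=26 bounces.
Subtract the second batch: 22−15=7 conversions and 26−8=18 bounces.

7 conversions and 18 bounces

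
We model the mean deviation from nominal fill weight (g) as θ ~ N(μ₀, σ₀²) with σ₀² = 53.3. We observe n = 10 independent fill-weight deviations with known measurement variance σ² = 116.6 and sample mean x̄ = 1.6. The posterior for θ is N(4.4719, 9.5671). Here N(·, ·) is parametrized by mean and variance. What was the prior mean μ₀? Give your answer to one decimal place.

The posterior mean is a precision-weighted average: μ_n = (τ₀μ₀ + τ_data·x̄)/(τ₀+τ_data), with τ₀=1/σ₀² and τ_data=n/σ².
Here τ₀ = 1/53.3 = 0.018762 and τ_data = 10/116.6 = 0.085763, so τ_n = 0.104525.
Rearranging for μ₀: μ₀ = (μ_n·τ_n − τ_data·x̄)/τ₀ = (4.4719·0.104525 − 0.085763·1.6) / 0.018762 = 0.330205/0.018762 ≈ 17.6.

μ₀ = 17.6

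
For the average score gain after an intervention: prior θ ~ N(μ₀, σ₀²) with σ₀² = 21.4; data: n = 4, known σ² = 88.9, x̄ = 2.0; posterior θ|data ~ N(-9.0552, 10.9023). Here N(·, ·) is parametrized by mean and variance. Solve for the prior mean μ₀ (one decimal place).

μ₀ = -19.7

With known observation variance, the Normal–Normal posterior has precision τ_n = τ₀ + n/σ² and mean μ_n = (τ₀μ₀ + (n/σ²)x̄)/τ_n.
Here τ₀ = 1/21.4 = 0.046729 and τ_data = 4/88.9 = 0.044994, so τ_n = 0.091723.
Rearranging for μ₀: μ₀ = (μ_n·τ_n − τ_data·x̄)/τ₀ = (-9.0552·0.091723 − 0.044994·2.0) / 0.046729 = -0.920558/0.046729 ≈ -19.7.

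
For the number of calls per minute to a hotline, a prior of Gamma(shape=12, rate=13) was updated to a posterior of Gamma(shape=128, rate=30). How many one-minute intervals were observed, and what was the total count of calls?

Gamma–Poisson conjugacy: posterior shape = α + Σxᵢ, posterior rate = β + n.
Matching: Σxᵢ = 128 − 12 = 116 and n = 30 − 13 = 17.

n = 17 one-minute intervals with total 116 calls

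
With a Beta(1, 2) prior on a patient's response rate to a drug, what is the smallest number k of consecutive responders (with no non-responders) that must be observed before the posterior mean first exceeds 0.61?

k = 3

After k responders and 0 non-responders the posterior is Beta(1+k, 2), with mean (1+k)/(1+2+k).
Set (1+k)/(3+k) > 0.61 and solve: k > (0.61·3 − 1)/(1 − 0.61) = 2.128.
The smallest integer exceeding 2.128 is 3, and checking k=3: (4)/(6) = 0.6667 > 0.61.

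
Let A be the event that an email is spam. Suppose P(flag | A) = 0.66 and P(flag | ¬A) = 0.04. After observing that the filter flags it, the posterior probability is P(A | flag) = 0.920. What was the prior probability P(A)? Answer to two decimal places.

In odds form, posterior odds = prior odds × likelihood ratio, so prior odds = posterior odds ÷ LR.
Posterior odds = 0.920/(1−0.920) = 11.5000. LR = 0.66/0.04 = 16.5000.
Prior odds = 11.5000/16.5000 = 0.6970, so P(A) = 0.6970/(1+0.6970) ≈ 0.41.

P(A) = 0.41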